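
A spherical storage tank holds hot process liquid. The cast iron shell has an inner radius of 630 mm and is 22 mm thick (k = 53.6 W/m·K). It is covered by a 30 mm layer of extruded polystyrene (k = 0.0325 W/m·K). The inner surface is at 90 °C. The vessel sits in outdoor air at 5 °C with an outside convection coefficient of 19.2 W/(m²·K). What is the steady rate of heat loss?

Q ≈ 488 W

Spherical conduction: R = (1/r_in − 1/r_out)/(4πk) per layer; series-sum.
R_cast iron shell = (1/0.63 − 1/0.652)/(4π×53.6) = 7.952×10^-5 K/W
R_extruded polystyrene = (1/0.652 − 1/0.682)/(4π×0.0325) = 0.1652 K/W
R_outer film = 1/(h·4πr_o²) = 1/(19.2×4π×0.682²) = 0.008911 K/W
R_total = 0.1742 K/W
Q = ΔT/R_total = 85/0.1742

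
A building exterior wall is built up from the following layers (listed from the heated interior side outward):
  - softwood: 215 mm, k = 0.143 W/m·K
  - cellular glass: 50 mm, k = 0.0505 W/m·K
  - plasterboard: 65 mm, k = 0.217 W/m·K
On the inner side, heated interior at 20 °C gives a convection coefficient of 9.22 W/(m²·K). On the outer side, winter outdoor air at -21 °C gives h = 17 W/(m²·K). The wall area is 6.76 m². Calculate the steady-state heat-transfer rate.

Q ≈ 93.6 W

Thermal resistances in series:
R_inner film = 1/(h_i·A) = 1/(9.22×6.76) = 0.01604 K/W
R_softwood = L/(kA) = 0.215/(0.143×6.76) = 0.2224 K/W
R_cellular glass = L/(kA) = 0.05/(0.0505×6.76) = 0.1465 K/W
R_plasterboard = L/(kA) = 0.065/(0.217×6.76) = 0.04431 K/W
R_outer film = 1/(h_o·A) = 1/(17×6.76) = 0.008702 K/W
R_total = 0.4379 K/W
Q = ΔT / R_total = 41 / 0.4379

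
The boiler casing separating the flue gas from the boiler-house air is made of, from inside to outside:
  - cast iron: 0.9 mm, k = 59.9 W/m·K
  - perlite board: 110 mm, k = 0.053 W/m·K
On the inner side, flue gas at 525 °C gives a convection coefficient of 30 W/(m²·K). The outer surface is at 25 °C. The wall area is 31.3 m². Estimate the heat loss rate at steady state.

Model the wall as resistances in series:
R_inner film = 1/(h_i·A) = 1/(30×31.3) = 0.001065 K/W
R_cast iron = L/(kA) = 0.0009/(59.9×31.3) = 4.8×10^-7 K/W
R_perlite board = L/(kA) = 0.11/(0.053×31.3) = 0.06631 K/W
R_total = 0.06737 K/W
Q = ΔT / R_total = 500 / 0.06737

Q ≈ 7420 W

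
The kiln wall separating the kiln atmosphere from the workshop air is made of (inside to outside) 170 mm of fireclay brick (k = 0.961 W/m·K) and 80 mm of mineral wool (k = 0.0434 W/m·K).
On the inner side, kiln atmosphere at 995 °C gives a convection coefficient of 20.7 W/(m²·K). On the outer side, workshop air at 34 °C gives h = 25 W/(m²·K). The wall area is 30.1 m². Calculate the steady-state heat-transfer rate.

Q ≈ 13700 W

Using the resistance-network approach (series):
R_inner film = 1/(h_i·A) = 1/(20.7×30.1) = 0.001605 K/W
R_fireclay brick = L/(kA) = 0.17/(0.961×30.1) = 0.005877 K/W
R_mineral wool = L/(kA) = 0.08/(0.0434×30.1) = 0.06124 K/W
R_outer film = 1/(h_o·A) = 1/(25×30.1) = 0.001329 K/W
R_total = 0.07005 K/W
Q = ΔT / R_total = 961 / 0.07005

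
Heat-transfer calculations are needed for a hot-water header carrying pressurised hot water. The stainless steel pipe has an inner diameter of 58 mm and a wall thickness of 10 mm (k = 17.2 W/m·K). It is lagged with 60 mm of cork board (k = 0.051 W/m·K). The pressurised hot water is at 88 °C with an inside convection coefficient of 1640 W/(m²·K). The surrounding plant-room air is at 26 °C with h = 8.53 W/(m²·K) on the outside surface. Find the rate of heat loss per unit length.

Cylindrical conduction, so R = ln(r₂/r₁)/(2πkL) per layer, in series:
R_inner film = 1/(h_i·2πr₁L) = 1/(1640×2π×0.029×1) = 0.003346 K/W
R_stainless steel pipe wall = ln(39/29)/(2π×17.2×1) = 0.002741 K/W
R_cork board = ln(99/39)/(2π×0.051×1) = 2.907 K/W
R_outer film = 1/(h_o·2πr_oL) = 1/(8.53×2π×0.099×1) = 0.1885 K/W
R_total = 3.102 K/W
Q = ΔT/R_total = 62/3.102

q′ ≈ 20 W/m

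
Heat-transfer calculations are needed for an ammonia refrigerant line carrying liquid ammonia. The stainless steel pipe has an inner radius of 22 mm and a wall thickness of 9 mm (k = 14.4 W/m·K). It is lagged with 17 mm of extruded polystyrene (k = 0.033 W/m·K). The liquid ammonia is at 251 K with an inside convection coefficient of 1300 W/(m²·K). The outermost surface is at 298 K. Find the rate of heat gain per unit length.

Per-layer cylindrical resistances, series-summed:
R_inner film = 1/(h_i·2πr₁L) = 1/(1300×2π×0.022×1) = 0.005565 K/W
R_stainless steel pipe wall = ln(31/22)/(2π×14.4×1) = 0.00379 K/W
R_extruded polystyrene = ln(48/31)/(2π×0.033×1) = 2.109 K/W
R_total = 2.118 K/W
Q = ΔT/R_total = 47/2.118

q′ ≈ 22.2 W/m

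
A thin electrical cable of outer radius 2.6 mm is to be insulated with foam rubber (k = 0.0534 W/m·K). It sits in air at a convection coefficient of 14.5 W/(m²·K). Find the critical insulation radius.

r_cr ≈ 3.68 mm

For a cylinder r_cr = k/h = 0.0534/14.5
r_cr = 3.68 mm; since the bare radius (2.6 mm) is below r_cr, adding a thin layer of insulation will *increase* heat loss.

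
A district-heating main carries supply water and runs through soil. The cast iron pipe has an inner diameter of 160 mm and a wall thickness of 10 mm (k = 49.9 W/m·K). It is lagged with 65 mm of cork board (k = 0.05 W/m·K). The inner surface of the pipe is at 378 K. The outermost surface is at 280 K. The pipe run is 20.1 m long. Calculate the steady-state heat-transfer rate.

Q ≈ 1140 W

Cylindrical conduction, so R = ln(r₂/r₁)/(2πkL) per layer, in series:
R_cast iron pipe wall = ln(90/80)/(2π×49.9×20.1) = 1.869×10^-5 K/W
R_cork board = ln(155/90)/(2π×0.05×20.1) = 0.08609 K/W
R_total = 0.08611 K/W
Q = ΔT/R_total = 98/0.08611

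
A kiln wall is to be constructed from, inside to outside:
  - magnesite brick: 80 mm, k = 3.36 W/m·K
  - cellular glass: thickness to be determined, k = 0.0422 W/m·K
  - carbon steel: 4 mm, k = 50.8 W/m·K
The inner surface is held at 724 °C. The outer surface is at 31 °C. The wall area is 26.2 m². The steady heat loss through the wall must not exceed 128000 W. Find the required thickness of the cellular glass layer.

L ≈ 4.98 mm

Using the resistance-network approach (series):
R_magnesite brick = L/(kA) = 0.08/(3.36×26.2) = 9.088×10^-4 K/W
R_carbon steel = L/(kA) = 0.004/(50.8×26.2) = 3.005×10^-6 K/W
Sum of the known resistances R_other = 9.118×10^-4 K/W
Required total resistance R_tot = ΔT/Q_allow = 693/128000 = 0.005414 K/W
R_cellular glass = R_tot − R_other = 0.004502 K/W
L = R·k·A = 0.004502×0.0422×26.2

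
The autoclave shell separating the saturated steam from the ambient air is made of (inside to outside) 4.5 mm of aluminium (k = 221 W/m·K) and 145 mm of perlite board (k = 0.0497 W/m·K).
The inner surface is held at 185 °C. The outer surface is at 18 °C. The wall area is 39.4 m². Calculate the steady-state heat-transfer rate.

Q ≈ 2260 W

Thermal resistances in series:
R_aluminium = L/(kA) = 0.0045/(221×39.4) = 5.168×10^-7 K/W
R_perlite board = L/(kA) = 0.145/(0.0497×39.4) = 0.07405 K/W
R_total = 0.07405 K/W
Q = ΔT / R_total = 167 / 0.07405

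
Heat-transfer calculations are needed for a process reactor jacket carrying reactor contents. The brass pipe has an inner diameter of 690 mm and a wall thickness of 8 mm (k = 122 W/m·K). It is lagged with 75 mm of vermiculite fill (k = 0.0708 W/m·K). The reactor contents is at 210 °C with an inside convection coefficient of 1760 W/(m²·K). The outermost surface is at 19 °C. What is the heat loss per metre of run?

q′ ≈ 441 W/m

For a radial system each layer contributes R = ln(r_out/r_in)/(2πkL); films add R = 1/(hA).
R_inner film = 1/(h_i·2πr₁L) = 1/(1760×2π×0.345×1) = 2.621×10^-4 K/W
R_brass pipe wall = ln(353/345)/(2π×122×1) = 2.991×10^-5 K/W
R_vermiculite fill = ln(428/353)/(2π×0.0708×1) = 0.4331 K/W
R_total = 0.4334 K/W
Q = ΔT/R_total = 191/0.4334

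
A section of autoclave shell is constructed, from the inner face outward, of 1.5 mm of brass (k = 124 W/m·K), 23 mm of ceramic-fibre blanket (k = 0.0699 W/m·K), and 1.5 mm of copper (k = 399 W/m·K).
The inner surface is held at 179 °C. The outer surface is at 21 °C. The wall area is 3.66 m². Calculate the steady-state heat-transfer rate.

Q ≈ 1760 W

Series thermal resistances:
R_brass = L/(kA) = 0.0015/(124×3.66) = 3.305×10^-6 K/W
R_ceramic-fibre blanket = L/(kA) = 0.023/(0.0699×3.66) = 0.0899 K/W
R_copper = L/(kA) = 0.0015/(399×3.66) = 1.027×10^-6 K/W
R_total = 0.08991 K/W
Q = ΔT / R_total = 158 / 0.08991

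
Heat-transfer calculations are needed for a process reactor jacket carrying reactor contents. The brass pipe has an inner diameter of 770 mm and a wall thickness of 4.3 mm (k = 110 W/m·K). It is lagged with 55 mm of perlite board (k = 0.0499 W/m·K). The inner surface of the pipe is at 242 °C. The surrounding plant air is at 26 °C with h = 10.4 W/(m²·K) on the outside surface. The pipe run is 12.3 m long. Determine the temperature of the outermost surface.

T ≈ 42.3 °C

Per-layer cylindrical resistances, series-summed:
R_brass pipe wall = ln(389.3/385)/(2π×110×12.3) = 1.307×10^-6 K/W
R_perlite board = ln(444.3/389.3)/(2π×0.0499×12.3) = 0.03427 K/W
R_outer film = 1/(h_o·2πr_oL) = 1/(10.4×2π×0.4443×12.3) = 0.0028 K/W
R_total = 0.03707 K/W
Q = ΔT/R_total = 216/0.03707
Q = 5830 W
T_interface = T_inner − Q·ΣR(inner→interface) = 242 − 5830×0.03427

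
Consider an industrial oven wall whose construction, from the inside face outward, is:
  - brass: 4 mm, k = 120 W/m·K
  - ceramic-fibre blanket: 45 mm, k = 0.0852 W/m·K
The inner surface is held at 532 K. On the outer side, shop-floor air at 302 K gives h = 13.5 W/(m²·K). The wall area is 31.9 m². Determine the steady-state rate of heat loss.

Thermal resistances in series:
R_brass = L/(kA) = 0.004/(120×31.9) = 1.045×10^-6 K/W
R_ceramic-fibre blanket = L/(kA) = 0.045/(0.0852×31.9) = 0.01656 K/W
R_outer film = 1/(h_o·A) = 1/(13.5×31.9) = 0.002322 K/W
R_total = 0.01888 K/W
Q = ΔT / R_total = 230 / 0.01888

Q ≈ 12200 W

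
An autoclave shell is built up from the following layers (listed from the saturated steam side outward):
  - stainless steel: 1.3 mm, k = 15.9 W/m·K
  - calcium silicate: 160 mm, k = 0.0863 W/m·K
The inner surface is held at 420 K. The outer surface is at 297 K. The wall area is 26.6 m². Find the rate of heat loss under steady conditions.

Thermal resistances in series:
R_stainless steel = L/(kA) = 0.0013/(15.9×26.6) = 3.074×10^-6 K/W
R_calcium silicate = L/(kA) = 0.16/(0.0863×26.6) = 0.0697 K/W
R_total = 0.0697 K/W
Q = ΔT / R_total = 123 / 0.0697

Q ≈ 1760 W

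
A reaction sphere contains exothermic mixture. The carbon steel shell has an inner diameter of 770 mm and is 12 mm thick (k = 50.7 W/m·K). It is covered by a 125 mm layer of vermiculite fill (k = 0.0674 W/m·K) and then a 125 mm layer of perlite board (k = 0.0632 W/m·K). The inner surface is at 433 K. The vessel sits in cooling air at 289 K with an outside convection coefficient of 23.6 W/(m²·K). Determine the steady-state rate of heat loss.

Q ≈ 121 W

Spherical conduction: R = (1/r_in − 1/r_out)/(4πk) per layer; series-sum.
R_carbon steel shell = (1/0.385 − 1/0.397)/(4π×50.7) = 1.232×10^-4 K/W
R_vermiculite fill = (1/0.397 − 1/0.522)/(4π×0.0674) = 0.7122 K/W
R_perlite board = (1/0.522 − 1/0.647)/(4π×0.0632) = 0.466 K/W
R_outer film = 1/(h·4πr_o²) = 1/(23.6×4π×0.647²) = 0.008055 K/W
R_total = 1.186 K/W
Q = ΔT/R_total = 144/1.186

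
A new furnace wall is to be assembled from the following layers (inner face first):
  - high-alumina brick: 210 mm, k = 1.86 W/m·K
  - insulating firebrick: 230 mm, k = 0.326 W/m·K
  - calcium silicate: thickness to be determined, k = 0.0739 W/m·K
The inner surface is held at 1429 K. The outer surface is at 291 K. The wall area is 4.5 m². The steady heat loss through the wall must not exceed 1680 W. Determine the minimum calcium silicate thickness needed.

L ≈ 165 mm

Model the wall as resistances in series:
R_high-alumina brick = L/(kA) = 0.21/(1.86×4.5) = 0.02509 K/W
R_insulating firebrick = L/(kA) = 0.23/(0.326×4.5) = 0.1568 K/W
Sum of the known resistances R_other = 0.1819 K/W
Required total resistance R_tot = ΔT/Q_allow = 1138/1680 = 0.6774 K/W
R_calcium silicate = R_tot − R_other = 0.4955 K/W
L = R·k·A = 0.4955×0.0739×4.5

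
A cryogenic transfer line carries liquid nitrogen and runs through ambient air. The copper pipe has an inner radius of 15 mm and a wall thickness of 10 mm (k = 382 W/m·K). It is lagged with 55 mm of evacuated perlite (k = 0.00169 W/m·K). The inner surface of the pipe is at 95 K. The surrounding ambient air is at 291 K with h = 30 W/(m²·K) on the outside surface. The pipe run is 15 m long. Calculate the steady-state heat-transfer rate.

Treating each annulus and film as a series resistance:
R_copper pipe wall = ln(25/15)/(2π×382×15) = 1.419×10^-5 K/W
R_evacuated perlite = ln(80/25)/(2π×0.00169×15) = 7.303 K/W
R_outer film = 1/(h_o·2πr_oL) = 1/(30×2π×0.08×15) = 0.004421 K/W
R_total = 7.307 K/W
Q = ΔT/R_total = 196/7.307

Q ≈ 26.8 W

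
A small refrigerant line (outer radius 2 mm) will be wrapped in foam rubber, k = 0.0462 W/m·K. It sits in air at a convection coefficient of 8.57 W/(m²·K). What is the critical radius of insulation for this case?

For a cylinder r_cr = k/h = 0.0462/8.57
r_cr = 5.39 mm; since the bare radius (2 mm) is below r_cr, adding a thin layer of insulation will *increase* heat loss.

r_cr ≈ 5.39 mm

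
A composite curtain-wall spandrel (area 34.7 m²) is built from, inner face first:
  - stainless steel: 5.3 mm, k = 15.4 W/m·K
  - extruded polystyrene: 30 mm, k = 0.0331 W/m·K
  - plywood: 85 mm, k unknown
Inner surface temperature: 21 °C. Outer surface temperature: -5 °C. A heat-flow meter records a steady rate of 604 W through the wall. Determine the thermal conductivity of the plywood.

Treating each layer as a thermal resistance in series:
R_stainless steel = L/(kA) = 0.0053/(15.4×34.7) = 9.918×10^-6 K/W
R_extruded polystyrene = L/(kA) = 0.03/(0.0331×34.7) = 0.02612 K/W
Sum of known resistances R_other = 0.02613 K/W
Total R = ΔT/Q = 26/604 = 0.04305 K/W
R_plywood = R_total − R_other = 0.01692 K/W
k = L/(R·A) = 0.085/(0.01692×34.7)

k ≈ 0.145 W/(m·K)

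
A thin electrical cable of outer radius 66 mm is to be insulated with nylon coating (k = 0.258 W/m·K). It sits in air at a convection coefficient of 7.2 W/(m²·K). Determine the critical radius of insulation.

For a cylinder r_cr = k/h = 0.258/7.2
r_cr = 35.8 mm; since the bare radius (66 mm) is above r_cr, any added insulation will reduce heat loss.

r_cr ≈ 35.8 mm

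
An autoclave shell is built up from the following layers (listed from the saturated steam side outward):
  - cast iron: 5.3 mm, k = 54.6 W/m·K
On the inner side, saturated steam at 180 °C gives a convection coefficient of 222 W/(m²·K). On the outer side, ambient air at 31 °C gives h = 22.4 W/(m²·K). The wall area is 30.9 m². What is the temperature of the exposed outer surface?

T ≈ 166 °C

Using the resistance-network approach (series):
R_inner film = 1/(h_i·A) = 1/(222×30.9) = 1.458×10^-4 K/W
R_cast iron = L/(kA) = 0.0053/(54.6×30.9) = 3.141×10^-6 K/W
R_outer film = 1/(h_o·A) = 1/(22.4×30.9) = 0.001445 K/W
R_total = 0.001594 K/W;  Q = ΔT/R_total = 149/0.001594 = 93490 W
T_interface = T_inner − Q·ΣR(inner→interface) = 180 − 93500×1.489×10^-4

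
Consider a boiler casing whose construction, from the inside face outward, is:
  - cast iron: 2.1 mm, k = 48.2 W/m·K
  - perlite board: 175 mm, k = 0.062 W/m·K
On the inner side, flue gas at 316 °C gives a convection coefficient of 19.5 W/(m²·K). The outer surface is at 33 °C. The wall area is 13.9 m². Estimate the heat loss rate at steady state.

Q ≈ 1370 W

Model the wall as resistances in series:
R_inner film = 1/(h_i·A) = 1/(19.5×13.9) = 0.003689 K/W
R_cast iron = L/(kA) = 0.0021/(48.2×13.9) = 3.134×10^-6 K/W
R_perlite board = L/(kA) = 0.175/(0.062×13.9) = 0.2031 K/W
R_total = 0.2068 K/W
Q = ΔT / R_total = 283 / 0.2068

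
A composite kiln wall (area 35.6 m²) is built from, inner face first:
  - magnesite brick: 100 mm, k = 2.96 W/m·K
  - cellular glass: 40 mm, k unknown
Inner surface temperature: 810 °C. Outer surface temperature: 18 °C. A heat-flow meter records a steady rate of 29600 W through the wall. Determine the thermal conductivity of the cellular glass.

Using the resistance-network approach (series):
R_magnesite brick = L/(kA) = 0.1/(2.96×35.6) = 9.49×10^-4 K/W
Sum of known resistances R_other = 9.49×10^-4 K/W
Total R = ΔT/Q = 792/29600 = 0.02676 K/W
R_cellular glass = R_total − R_other = 0.02581 K/W
k = L/(R·A) = 0.04/(0.02581×35.6)

k ≈ 0.0435 W/(m·K)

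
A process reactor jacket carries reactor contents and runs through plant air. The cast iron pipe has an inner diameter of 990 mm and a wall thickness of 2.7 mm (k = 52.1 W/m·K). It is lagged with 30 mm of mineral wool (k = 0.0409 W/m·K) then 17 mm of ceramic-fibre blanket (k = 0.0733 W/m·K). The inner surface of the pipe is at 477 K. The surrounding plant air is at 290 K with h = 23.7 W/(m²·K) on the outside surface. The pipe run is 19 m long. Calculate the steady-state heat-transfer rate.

Radial resistances (cylindrical: R_cond = ln(r_o/r_i)/(2πkL), R_conv = 1/(h·2πrL)):
R_cast iron pipe wall = ln(497.7/495)/(2π×52.1×19) = 8.746×10^-7 K/W
R_mineral wool = ln(527.7/497.7)/(2π×0.0409×19) = 0.01199 K/W
R_ceramic-fibre blanket = ln(544.7/527.7)/(2π×0.0733×19) = 0.003623 K/W
R_outer film = 1/(h_o·2πr_oL) = 1/(23.7×2π×0.5447×19) = 6.489×10^-4 K/W
R_total = 0.01626 K/W
Q = ΔT/R_total = 187/0.01626

Q ≈ 11500 W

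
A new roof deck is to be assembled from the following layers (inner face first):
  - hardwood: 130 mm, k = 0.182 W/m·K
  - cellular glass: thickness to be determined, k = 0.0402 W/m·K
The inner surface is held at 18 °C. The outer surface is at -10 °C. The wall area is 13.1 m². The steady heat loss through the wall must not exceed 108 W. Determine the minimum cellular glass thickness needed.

L ≈ 108 mm

Using the resistance-network approach (series):
R_hardwood = L/(kA) = 0.13/(0.182×13.1) = 0.05453 K/W
Sum of the known resistances R_other = 0.05453 K/W
Required total resistance R_tot = ΔT/Q_allow = 28/108 = 0.2593 K/W
R_cellular glass = R_tot − R_other = 0.2047 K/W
L = R·k·A = 0.2047×0.0402×13.1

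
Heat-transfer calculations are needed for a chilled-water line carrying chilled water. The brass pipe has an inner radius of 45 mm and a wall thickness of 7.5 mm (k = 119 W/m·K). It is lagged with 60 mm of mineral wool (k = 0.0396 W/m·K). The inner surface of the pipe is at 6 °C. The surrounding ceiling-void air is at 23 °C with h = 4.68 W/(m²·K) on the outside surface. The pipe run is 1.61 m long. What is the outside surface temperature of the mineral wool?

T ≈ 21.5 °C

Radial resistances (cylindrical: R_cond = ln(r_o/r_i)/(2πkL), R_conv = 1/(h·2πrL)):
R_brass pipe wall = ln(52.5/45)/(2π×119×1.61) = 1.281×10^-4 K/W
R_mineral wool = ln(112.5/52.5)/(2π×0.0396×1.61) = 1.903 K/W
R_outer film = 1/(h_o·2πr_oL) = 1/(4.68×2π×0.1125×1.61) = 0.1878 K/W
R_total = 2.09 K/W
Q = ΔT/R_total = 17/2.09
Q = 8.13 W
T_interface = T_inner + Q·ΣR(inner→interface) = 6 + 8.13×1.903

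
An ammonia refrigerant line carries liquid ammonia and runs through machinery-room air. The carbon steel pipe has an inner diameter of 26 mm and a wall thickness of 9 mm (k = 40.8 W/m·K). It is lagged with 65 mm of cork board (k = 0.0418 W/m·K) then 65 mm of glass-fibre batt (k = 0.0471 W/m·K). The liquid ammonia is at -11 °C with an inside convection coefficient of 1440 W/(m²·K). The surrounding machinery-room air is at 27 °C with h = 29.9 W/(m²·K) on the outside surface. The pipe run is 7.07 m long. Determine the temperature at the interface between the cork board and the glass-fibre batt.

Cylindrical conduction, so R = ln(r₂/r₁)/(2πkL) per layer, in series:
R_inner film = 1/(h_i·2πr₁L) = 1/(1440×2π×0.013×7.07) = 0.001203 K/W
R_carbon steel pipe wall = ln(22/13)/(2π×40.8×7.07) = 2.903×10^-4 K/W
R_cork board = ln(87/22)/(2π×0.0418×7.07) = 0.7404 K/W
R_glass-fibre batt = ln(152/87)/(2π×0.0471×7.07) = 0.2667 K/W
R_outer film = 1/(h_o·2πr_oL) = 1/(29.9×2π×0.152×7.07) = 0.004953 K/W
R_total = 1.014 K/W
Q = ΔT/R_total = 38/1.014
Q = 37.5 W
T_interface = T_inner + Q·ΣR(inner→interface) = -11 + 37.5×0.7419

T ≈ 16.8 °C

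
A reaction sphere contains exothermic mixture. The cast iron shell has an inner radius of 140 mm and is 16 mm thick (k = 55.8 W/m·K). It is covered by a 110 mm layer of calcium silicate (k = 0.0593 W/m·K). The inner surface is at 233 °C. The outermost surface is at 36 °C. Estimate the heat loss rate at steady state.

Q ≈ 55.4 W

For a spherical shell R = (1/r₁ − 1/r₂)/(4πk); film R = 1/(h·4πr²). In series:
R_cast iron shell = (1/0.14 − 1/0.156)/(4π×55.8) = 0.001045 K/W
R_calcium silicate = (1/0.156 − 1/0.266)/(4π×0.0593) = 3.557 K/W
R_total = 3.558 K/W
Q = ΔT/R_total = 197/3.558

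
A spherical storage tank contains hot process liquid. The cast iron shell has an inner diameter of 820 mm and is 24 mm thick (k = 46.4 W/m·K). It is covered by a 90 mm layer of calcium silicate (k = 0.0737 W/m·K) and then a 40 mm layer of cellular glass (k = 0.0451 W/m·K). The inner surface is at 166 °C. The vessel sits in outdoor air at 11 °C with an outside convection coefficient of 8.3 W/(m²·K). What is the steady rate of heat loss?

Q ≈ 223 W

Radial (spherical) resistances in series:
R_cast iron shell = (1/0.41 − 1/0.434)/(4π×46.4) = 2.313×10^-4 K/W
R_calcium silicate = (1/0.434 − 1/0.524)/(4π×0.0737) = 0.4273 K/W
R_cellular glass = (1/0.524 − 1/0.564)/(4π×0.0451) = 0.2388 K/W
R_outer film = 1/(h·4πr_o²) = 1/(8.3×4π×0.564²) = 0.03014 K/W
R_total = 0.6965 K/W
Q = ΔT/R_total = 155/0.6965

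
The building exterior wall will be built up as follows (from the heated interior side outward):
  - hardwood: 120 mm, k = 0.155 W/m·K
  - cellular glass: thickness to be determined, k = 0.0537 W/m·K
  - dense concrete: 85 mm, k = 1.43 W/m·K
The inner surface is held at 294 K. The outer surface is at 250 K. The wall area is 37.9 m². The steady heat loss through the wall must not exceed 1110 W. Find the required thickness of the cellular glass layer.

Series thermal resistances:
R_hardwood = L/(kA) = 0.12/(0.155×37.9) = 0.02043 K/W
R_dense concrete = L/(kA) = 0.085/(1.43×37.9) = 0.001568 K/W
Sum of the known resistances R_other = 0.022 K/W
Required total resistance R_tot = ΔT/Q_allow = 44/1110 = 0.03964 K/W
R_cellular glass = R_tot − R_other = 0.01764 K/W
L = R·k·A = 0.01764×0.0537×37.9

L ≈ 35.9 mm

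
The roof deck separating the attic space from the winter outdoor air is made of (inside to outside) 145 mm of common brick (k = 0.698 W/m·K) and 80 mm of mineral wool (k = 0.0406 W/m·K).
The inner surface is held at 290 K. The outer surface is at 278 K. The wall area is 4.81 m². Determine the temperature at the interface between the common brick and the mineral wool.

Using the resistance-network approach (series):
R_common brick = L/(kA) = 0.145/(0.698×4.81) = 0.04319 K/W
R_mineral wool = L/(kA) = 0.08/(0.0406×4.81) = 0.4097 K/W
R_total = 0.4528 K/W;  Q = ΔT/R_total = 12/0.4528 = 26.5 W
T_interface = T_inner − Q·ΣR(inner→interface) = 290 − 26.5×0.04319

T ≈ 289 K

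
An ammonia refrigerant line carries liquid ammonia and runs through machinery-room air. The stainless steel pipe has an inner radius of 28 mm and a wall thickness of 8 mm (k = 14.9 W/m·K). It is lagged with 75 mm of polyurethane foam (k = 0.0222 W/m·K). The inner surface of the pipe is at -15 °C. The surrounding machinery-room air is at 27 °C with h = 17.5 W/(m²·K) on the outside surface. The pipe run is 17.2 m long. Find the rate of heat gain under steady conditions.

Treating each annulus and film as a series resistance:
R_stainless steel pipe wall = ln(36/28)/(2π×14.9×17.2) = 1.561×10^-4 K/W
R_polyurethane foam = ln(111/36)/(2π×0.0222×17.2) = 0.4693 K/W
R_outer film = 1/(h_o·2πr_oL) = 1/(17.5×2π×0.111×17.2) = 0.004764 K/W
R_total = 0.4743 K/W
Q = ΔT/R_total = 42/0.4743

Q ≈ 88.6 W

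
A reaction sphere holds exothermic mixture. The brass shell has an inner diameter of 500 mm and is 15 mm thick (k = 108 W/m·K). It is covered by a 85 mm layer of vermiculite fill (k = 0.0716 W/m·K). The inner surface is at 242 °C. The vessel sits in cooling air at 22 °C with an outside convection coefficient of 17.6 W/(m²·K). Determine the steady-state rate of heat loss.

For a spherical shell R = (1/r₁ − 1/r₂)/(4πk); film R = 1/(h·4πr²). In series:
R_brass shell = (1/0.25 − 1/0.265)/(4π×108) = 1.668×10^-4 K/W
R_vermiculite fill = (1/0.265 − 1/0.35)/(4π×0.0716) = 1.019 K/W
R_outer film = 1/(h·4πr_o²) = 1/(17.6×4π×0.35²) = 0.03691 K/W
R_total = 1.056 K/W
Q = ΔT/R_total = 220/1.056

Q ≈ 208 W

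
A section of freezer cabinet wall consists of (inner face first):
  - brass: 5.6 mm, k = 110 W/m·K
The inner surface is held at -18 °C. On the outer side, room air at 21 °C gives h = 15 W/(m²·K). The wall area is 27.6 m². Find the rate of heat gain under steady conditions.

Series thermal resistances:
R_brass = L/(kA) = 0.0056/(110×27.6) = 1.845×10^-6 K/W
R_outer film = 1/(h_o·A) = 1/(15×27.6) = 0.002415 K/W
R_total = 0.002417 K/W
Q = ΔT / R_total = 39 / 0.002417

Q ≈ 16100 W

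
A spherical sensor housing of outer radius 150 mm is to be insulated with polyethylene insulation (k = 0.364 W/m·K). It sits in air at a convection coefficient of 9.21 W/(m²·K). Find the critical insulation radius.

r_cr ≈ 79 mm

For a sphere r_cr = 2k/h = 2×0.364/9.21
r_cr = 79 mm; since the bare radius (150 mm) is above r_cr, any added insulation will reduce heat loss.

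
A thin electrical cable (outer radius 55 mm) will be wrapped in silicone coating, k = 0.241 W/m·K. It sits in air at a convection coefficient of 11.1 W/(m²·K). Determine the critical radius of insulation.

For a cylinder r_cr = k/h = 0.241/11.1
r_cr = 21.7 mm; since the bare radius (55 mm) is above r_cr, any added insulation will reduce heat loss.

r_cr ≈ 21.7 mm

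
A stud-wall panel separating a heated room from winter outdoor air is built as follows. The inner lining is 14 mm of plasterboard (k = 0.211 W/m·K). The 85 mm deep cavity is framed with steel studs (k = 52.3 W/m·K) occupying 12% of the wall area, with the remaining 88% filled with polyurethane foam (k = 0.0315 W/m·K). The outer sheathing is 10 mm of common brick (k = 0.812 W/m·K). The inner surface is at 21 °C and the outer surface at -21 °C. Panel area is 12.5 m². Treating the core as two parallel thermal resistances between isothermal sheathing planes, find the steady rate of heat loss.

Q ≈ 5700 W

Sheathing layers in series; stud and cavity paths in parallel between them.
R_inner = 0.014/(0.211×12.5) = 0.005308 K/W
R_stud  = 0.085/(52.3×0.12×12.5) = 0.001083 K/W
R_cav   = 0.085/(0.0315×0.88×12.5) = 0.2453 K/W
1/R_core = 1/R_stud + 1/R_cav → R_core = 0.001079 K/W
R_outer = 0.01/(0.812×12.5) = 9.852×10^-4 K/W
R_total = 0.007372 K/W
Q = ΔT/R_total = 42/0.007372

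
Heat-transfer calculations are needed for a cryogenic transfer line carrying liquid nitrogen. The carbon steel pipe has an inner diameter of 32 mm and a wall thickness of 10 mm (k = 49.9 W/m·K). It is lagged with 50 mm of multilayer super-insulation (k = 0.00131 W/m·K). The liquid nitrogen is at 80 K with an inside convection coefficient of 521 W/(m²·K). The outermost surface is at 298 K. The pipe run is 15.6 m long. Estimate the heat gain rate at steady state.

Per-layer cylindrical resistances, series-summed:
R_inner film = 1/(h_i·2πr₁L) = 1/(521×2π×0.016×15.6) = 0.001224 K/W
R_carbon steel pipe wall = ln(26/16)/(2π×49.9×15.6) = 9.926×10^-5 K/W
R_multilayer super-insulation = ln(76/26)/(2π×0.00131×15.6) = 8.354 K/W
R_total = 8.355 K/W
Q = ΔT/R_total = 218/8.355

Q ≈ 26.1 W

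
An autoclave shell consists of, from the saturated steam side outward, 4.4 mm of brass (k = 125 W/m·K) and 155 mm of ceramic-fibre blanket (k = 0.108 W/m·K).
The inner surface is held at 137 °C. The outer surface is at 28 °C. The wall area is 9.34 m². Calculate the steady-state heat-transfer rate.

Q ≈ 709 W

Series thermal resistances:
R_brass = L/(kA) = 0.0044/(125×9.34) = 3.769×10^-6 K/W
R_ceramic-fibre blanket = L/(kA) = 0.155/(0.108×9.34) = 0.1537 K/W
R_total = 0.1537 K/W
Q = ΔT / R_total = 109 / 0.1537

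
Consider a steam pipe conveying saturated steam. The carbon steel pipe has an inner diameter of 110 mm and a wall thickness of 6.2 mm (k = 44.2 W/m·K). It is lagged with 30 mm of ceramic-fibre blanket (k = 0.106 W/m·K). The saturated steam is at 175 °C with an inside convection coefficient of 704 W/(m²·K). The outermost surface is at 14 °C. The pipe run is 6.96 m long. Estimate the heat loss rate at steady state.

For a radial system each layer contributes R = ln(r_out/r_in)/(2πkL); films add R = 1/(hA).
R_inner film = 1/(h_i·2πr₁L) = 1/(704×2π×0.055×6.96) = 5.906×10^-4 K/W
R_carbon steel pipe wall = ln(61.2/55)/(2π×44.2×6.96) = 5.526×10^-5 K/W
R_ceramic-fibre blanket = ln(91.2/61.2)/(2π×0.106×6.96) = 0.08606 K/W
R_total = 0.0867 K/W
Q = ΔT/R_total = 161/0.0867

Q ≈ 1860 W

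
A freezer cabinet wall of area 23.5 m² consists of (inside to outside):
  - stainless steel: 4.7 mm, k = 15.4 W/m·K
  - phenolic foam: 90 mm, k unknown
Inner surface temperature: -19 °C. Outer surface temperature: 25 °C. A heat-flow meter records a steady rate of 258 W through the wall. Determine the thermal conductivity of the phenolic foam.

Series thermal resistances:
R_stainless steel = L/(kA) = 0.0047/(15.4×23.5) = 1.299×10^-5 K/W
Sum of known resistances R_other = 1.299×10^-5 K/W
Total R = ΔT/Q = 44/258 = 0.1705 K/W
R_phenolic foam = R_total − R_other = 0.1705 K/W
k = L/(R·A) = 0.09/(0.1705×23.5)

k ≈ 0.0225 W/(m·K)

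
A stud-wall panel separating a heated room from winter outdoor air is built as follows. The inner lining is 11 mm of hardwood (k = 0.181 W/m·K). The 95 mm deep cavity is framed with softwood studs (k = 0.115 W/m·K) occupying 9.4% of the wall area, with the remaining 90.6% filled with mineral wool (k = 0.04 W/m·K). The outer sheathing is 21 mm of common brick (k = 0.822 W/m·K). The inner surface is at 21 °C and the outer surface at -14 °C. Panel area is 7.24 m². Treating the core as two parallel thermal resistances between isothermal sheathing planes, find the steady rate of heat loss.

Q ≈ 120 W

Sheathing layers in series; stud and cavity paths in parallel between them.
R_inner = 0.011/(0.181×7.24) = 0.008394 K/W
R_stud  = 0.095/(0.115×0.094×7.24) = 1.214 K/W
R_cav   = 0.095/(0.04×0.906×7.24) = 0.3621 K/W
1/R_core = 1/R_stud + 1/R_cav → R_core = 0.2789 K/W
R_outer = 0.021/(0.822×7.24) = 0.003529 K/W
R_total = 0.2908 K/W
Q = ΔT/R_total = 35/0.2908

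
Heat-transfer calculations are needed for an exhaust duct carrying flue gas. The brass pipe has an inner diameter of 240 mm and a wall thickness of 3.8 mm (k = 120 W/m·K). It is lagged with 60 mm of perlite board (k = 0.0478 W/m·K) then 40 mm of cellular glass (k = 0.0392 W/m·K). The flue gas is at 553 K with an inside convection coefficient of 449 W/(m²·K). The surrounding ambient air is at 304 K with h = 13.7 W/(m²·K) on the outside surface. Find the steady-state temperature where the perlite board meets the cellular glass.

T ≈ 402 K

Cylindrical conduction, so R = ln(r₂/r₁)/(2πkL) per layer, in series:
R_inner film = 1/(h_i·2πr₁L) = 1/(449×2π×0.12×1) = 0.002954 K/W
R_brass pipe wall = ln(123.8/120)/(2π×120×1) = 4.135×10^-5 K/W
R_perlite board = ln(183.8/123.8)/(2π×0.0478×1) = 1.316 K/W
R_cellular glass = ln(223.8/183.8)/(2π×0.0392×1) = 0.7994 K/W
R_outer film = 1/(h_o·2πr_oL) = 1/(13.7×2π×0.2238×1) = 0.05191 K/W
R_total = 2.17 K/W
Q = ΔT/R_total = 249/2.17
Q = 115 W/m
T_interface = T_inner − Q·ΣR(inner→interface) = 553 − 115×1.319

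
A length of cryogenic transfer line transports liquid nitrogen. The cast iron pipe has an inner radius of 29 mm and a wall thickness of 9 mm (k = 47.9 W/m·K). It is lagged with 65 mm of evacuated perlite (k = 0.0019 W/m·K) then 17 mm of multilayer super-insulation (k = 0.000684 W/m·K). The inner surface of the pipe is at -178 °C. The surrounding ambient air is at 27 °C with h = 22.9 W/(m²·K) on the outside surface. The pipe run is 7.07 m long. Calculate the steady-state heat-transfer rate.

For a radial system each layer contributes R = ln(r_out/r_in)/(2πkL); films add R = 1/(hA).
R_cast iron pipe wall = ln(38/29)/(2π×47.9×7.07) = 1.27×10^-4 K/W
R_evacuated perlite = ln(103/38)/(2π×0.0019×7.07) = 11.81 K/W
R_multilayer super-insulation = ln(120/103)/(2π×0.000684×7.07) = 5.028 K/W
R_outer film = 1/(h_o·2πr_oL) = 1/(22.9×2π×0.12×7.07) = 0.008192 K/W
R_total = 16.85 K/W
Q = ΔT/R_total = 205/16.85

Q ≈ 12.2 W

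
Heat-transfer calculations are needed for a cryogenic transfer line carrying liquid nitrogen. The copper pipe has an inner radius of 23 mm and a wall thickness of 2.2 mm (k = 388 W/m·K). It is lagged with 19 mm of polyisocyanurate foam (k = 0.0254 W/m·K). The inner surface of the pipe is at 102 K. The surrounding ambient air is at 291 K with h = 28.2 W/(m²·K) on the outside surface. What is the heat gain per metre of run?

Radial resistances (cylindrical: R_cond = ln(r_o/r_i)/(2πkL), R_conv = 1/(h·2πrL)):
R_copper pipe wall = ln(25.2/23)/(2π×388×1) = 3.747×10^-5 K/W
R_polyisocyanurate foam = ln(44.2/25.2)/(2π×0.0254×1) = 3.521 K/W
R_outer film = 1/(h_o·2πr_oL) = 1/(28.2×2π×0.0442×1) = 0.1277 K/W
R_total = 3.648 K/W
Q = ΔT/R_total = 189/3.648

q′ ≈ 51.8 W/m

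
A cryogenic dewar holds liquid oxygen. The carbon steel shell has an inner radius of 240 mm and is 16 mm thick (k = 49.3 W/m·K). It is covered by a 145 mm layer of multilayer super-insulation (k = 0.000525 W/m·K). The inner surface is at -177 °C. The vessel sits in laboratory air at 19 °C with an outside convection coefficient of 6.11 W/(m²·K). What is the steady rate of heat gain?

Q ≈ 0.915 W

Each spherical layer contributes R = (1/r_i − 1/r_o)/(4πk):
R_carbon steel shell = (1/0.24 − 1/0.256)/(4π×49.3) = 4.204×10^-4 K/W
R_multilayer super-insulation = (1/0.256 − 1/0.401)/(4π×0.000525) = 214.1 K/W
R_outer film = 1/(h·4πr_o²) = 1/(6.11×4π×0.401²) = 0.081 K/W
R_total = 214.2 K/W
Q = ΔT/R_total = 196/214.2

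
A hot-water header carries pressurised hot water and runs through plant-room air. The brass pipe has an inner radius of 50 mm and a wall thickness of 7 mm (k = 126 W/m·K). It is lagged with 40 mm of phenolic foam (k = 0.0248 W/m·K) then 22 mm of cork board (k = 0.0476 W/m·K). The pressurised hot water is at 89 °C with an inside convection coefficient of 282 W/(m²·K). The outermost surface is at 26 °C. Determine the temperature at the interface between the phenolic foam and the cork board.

T ≈ 36.5 °C

Radial resistances (cylindrical: R_cond = ln(r_o/r_i)/(2πkL), R_conv = 1/(h·2πrL)):
R_inner film = 1/(h_i·2πr₁L) = 1/(282×2π×0.05×1) = 0.01129 K/W
R_brass pipe wall = ln(57/50)/(2π×126×1) = 1.655×10^-4 K/W
R_phenolic foam = ln(97/57)/(2π×0.0248×1) = 3.412 K/W
R_cork board = ln(119/97)/(2π×0.0476×1) = 0.6835 K/W
R_total = 4.107 K/W
Q = ΔT/R_total = 63/4.107
Q = 15.3 W/m
T_interface = T_inner − Q·ΣR(inner→interface) = 89 − 15.3×3.423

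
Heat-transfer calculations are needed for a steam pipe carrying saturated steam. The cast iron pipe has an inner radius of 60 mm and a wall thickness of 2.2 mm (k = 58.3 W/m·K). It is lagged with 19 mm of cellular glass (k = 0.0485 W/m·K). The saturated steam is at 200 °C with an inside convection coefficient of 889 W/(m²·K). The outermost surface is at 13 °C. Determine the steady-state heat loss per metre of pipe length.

q′ ≈ 213 W/m

Radial resistances (cylindrical: R_cond = ln(r_o/r_i)/(2πkL), R_conv = 1/(h·2πrL)):
R_inner film = 1/(h_i·2πr₁L) = 1/(889×2π×0.06×1) = 0.002984 K/W
R_cast iron pipe wall = ln(62.2/60)/(2π×58.3×1) = 9.831×10^-5 K/W
R_cellular glass = ln(81.2/62.2)/(2π×0.0485×1) = 0.8747 K/W
R_total = 0.8778 K/W
Q = ΔT/R_total = 187/0.8778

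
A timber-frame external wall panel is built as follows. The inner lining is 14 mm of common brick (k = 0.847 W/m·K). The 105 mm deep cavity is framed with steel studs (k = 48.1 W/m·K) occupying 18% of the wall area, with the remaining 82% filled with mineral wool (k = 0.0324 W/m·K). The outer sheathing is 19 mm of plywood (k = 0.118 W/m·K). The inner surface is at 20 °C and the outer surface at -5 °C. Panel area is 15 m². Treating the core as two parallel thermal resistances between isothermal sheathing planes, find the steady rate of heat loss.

Q ≈ 1980 W

Sheathing layers in series; stud and cavity paths in parallel between them.
R_inner = 0.014/(0.847×15) = 0.001102 K/W
R_stud  = 0.105/(48.1×0.18×15) = 8.085×10^-4 K/W
R_cav   = 0.105/(0.0324×0.82×15) = 0.2635 K/W
1/R_core = 1/R_stud + 1/R_cav → R_core = 8.06×10^-4 K/W
R_outer = 0.019/(0.118×15) = 0.01073 K/W
R_total = 0.01264 K/W
Q = ΔT/R_total = 25/0.01264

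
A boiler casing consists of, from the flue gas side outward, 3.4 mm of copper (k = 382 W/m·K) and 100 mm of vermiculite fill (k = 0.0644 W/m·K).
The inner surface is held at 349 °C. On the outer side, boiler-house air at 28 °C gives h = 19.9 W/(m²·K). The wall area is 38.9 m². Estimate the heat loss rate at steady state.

Model the wall as resistances in series:
R_copper = L/(kA) = 0.0034/(382×38.9) = 2.288×10^-7 K/W
R_vermiculite fill = L/(kA) = 0.1/(0.0644×38.9) = 0.03992 K/W
R_outer film = 1/(h_o·A) = 1/(19.9×38.9) = 0.001292 K/W
R_total = 0.04121 K/W
Q = ΔT / R_total = 321 / 0.04121

Q ≈ 7790 W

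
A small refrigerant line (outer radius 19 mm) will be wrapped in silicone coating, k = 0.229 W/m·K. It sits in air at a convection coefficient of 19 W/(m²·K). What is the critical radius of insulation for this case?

For a cylinder r_cr = k/h = 0.229/19
r_cr = 12.1 mm; since the bare radius (19 mm) is above r_cr, any added insulation will reduce heat loss.

r_cr ≈ 12.1 mm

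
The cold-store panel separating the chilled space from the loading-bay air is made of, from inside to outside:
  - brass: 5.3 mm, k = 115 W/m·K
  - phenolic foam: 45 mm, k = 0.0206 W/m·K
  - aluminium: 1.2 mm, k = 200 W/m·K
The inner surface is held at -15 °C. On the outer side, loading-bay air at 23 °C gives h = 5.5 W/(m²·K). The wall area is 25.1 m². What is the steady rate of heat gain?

Q ≈ 403 W

Treating each layer as a thermal resistance in series:
R_brass = L/(kA) = 0.0053/(115×25.1) = 1.836×10^-6 K/W
R_phenolic foam = L/(kA) = 0.045/(0.0206×25.1) = 0.08703 K/W
R_aluminium = L/(kA) = 0.0012/(200×25.1) = 2.39×10^-7 K/W
R_outer film = 1/(h_o·A) = 1/(5.5×25.1) = 0.007244 K/W
R_total = 0.09428 K/W
Q = ΔT / R_total = 38 / 0.09428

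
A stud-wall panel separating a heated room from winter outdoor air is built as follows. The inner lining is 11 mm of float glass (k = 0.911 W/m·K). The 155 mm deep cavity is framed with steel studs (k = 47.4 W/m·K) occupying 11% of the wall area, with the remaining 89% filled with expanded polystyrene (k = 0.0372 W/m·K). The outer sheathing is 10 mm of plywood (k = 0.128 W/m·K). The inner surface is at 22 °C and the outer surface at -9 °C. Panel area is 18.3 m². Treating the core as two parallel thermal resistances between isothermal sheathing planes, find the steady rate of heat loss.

Q ≈ 4740 W

Sheathing layers in series; stud and cavity paths in parallel between them.
R_inner = 0.011/(0.911×18.3) = 6.598×10^-4 K/W
R_stud  = 0.155/(47.4×0.11×18.3) = 0.001624 K/W
R_cav   = 0.155/(0.0372×0.89×18.3) = 0.2558 K/W
1/R_core = 1/R_stud + 1/R_cav → R_core = 0.001614 K/W
R_outer = 0.01/(0.128×18.3) = 0.004269 K/W
R_total = 0.006543 K/W
Q = ΔT/R_total = 31/0.006543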